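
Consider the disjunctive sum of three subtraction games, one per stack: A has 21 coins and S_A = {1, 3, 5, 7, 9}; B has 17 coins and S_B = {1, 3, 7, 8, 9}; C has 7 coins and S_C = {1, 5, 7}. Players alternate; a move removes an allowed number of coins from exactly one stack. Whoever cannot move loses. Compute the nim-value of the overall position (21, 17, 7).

1

Stack A, S = {1, 3, 5, 7, 9}:
G(0) = 0
G(1) = mex{0} = 1
G(2) = mex{1} = 0
G(3) = mex{0,0} = 1
G(4) = mex{1,1} = 0
G(5) = mex{0,0,0} = 1
G(6) = mex{1,1,1} = 0
G(7) = mex{0,0,0,0} = 1
G(8) = mex{1,1,1,1} = 0
G(9) = mex{0,0,0,0,0} = 1
G(10) = mex{1,1,1,1,1} = 0
G(11) = mex{0,0,0,0,0} = 1
G(12) = mex{1,1,1,1,1} = 0
G(13) = mex{0,0,0,0,0} = 1
G(14) = mex{1,1,1,1,1} = 0
G(15) = mex{0,0,0,0,0} = 1
G(16) = mex{1,1,1,1,1} = 0
G(17) = mex{0,0,0,0,0} = 1
G(18) = mex{1,1,1,1,1} = 0
G(19) = mex{0,0,0,0,0} = 1
G(20) = mex{1,1,1,1,1} = 0
G(21) = mex{0,0,0,0,0} = 1
G_A(21) = 1.
Stack B, S = {1, 3, 7, 8, 9}:
n :  0  1  2  3  4  5  6  7  8  9 10 11 12 13 14 15 16 17
G :  0  1  0  1  0  1  0  1  2  3  2  3  2  3  2  3  0  1
G_B(17) = 1.
Stack C, S = {1, 5, 7}:
G(0) = 0
G(1) = mex{0} = 1
G(2) = mex{1} = 0
G(3) = mex{0} = 1
G(4) = mex{1} = 0
G(5) = mex{0,0} = 1
G(6) = mex{1,1} = 0
G(7) = mex{0,0,0} = 1
G_C(7) = 1.
Combined Grundy value = 1 ⊕ 1 ⊕ 1 = 1.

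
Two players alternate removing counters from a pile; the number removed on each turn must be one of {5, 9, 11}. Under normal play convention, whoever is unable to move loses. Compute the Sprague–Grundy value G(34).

G(0) = 0
G(1) = mex{} = 0
G(2) = mex{} = 0
G(3) = mex{} = 0
G(4) = mex{} = 0
G(5) = mex{0} = 1
G(6) = mex{0} = 1
G(7) = mex{0} = 1
G(8) = mex{0} = 1
G(9) = mex{0,0} = 1
G(10) = mex{1,0} = 2
G(11) = mex{1,0,0} = 2
G(12) = mex{1,0,0} = 2
G(13) = mex{1,0,0} = 2
G(14) = mex{1,1,0} = 2
G(15) = mex{2,1,0} = 3
G(16) = mex{2,1,1} = 0
G(17) = mex{2,1,1} = 0
G(18) = mex{2,1,1} = 0
G(19) = mex{2,2,1} = 0
G(20) = mex{3,2,1} = 0
G(21) = mex{0,2,2} = 1
G(22) = mex{0,2,2} = 1
G(23) = mex{0,2,2} = 1
G(24) = mex{0,3,2} = 1
G(25) = mex{0,0,2} = 1
G(26) = mex{1,0,3} = 2
G(27) = mex{1,0,0} = 2
G(28) = mex{1,0,0} = 2
G(29) = mex{1,0,0} = 2
G(30) = mex{1,1,0} = 2
G(31) = mex{2,1,0} = 3
G(32) = mex{2,1,1} = 0
G(33) = mex{2,1,1} = 0
G(34) = mex{2,1,1} = 0

0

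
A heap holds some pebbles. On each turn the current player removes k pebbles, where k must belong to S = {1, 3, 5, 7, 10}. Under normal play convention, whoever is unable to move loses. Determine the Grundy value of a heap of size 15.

3

G(0) = 0
G(1) = mex{0} = 1
G(2) = mex{1} = 0
G(3) = mex{0,0} = 1
G(4) = mex{1,1} = 0
G(5) = mex{0,0,0} = 1
G(6) = mex{1,1,1} = 0
G(7) = mex{0,0,0,0} = 1
G(8) = mex{1,1,1,1} = 0
G(9) = mex{0,0,0,0} = 1
G(10) = mex{1,1,1,1,0} = 2
G(11) = mex{2,0,0,0,1} = 3
G(12) = mex{3,1,1,1,0} = 2
G(13) = mex{2,2,0,0,1} = 3
G(14) = mex{3,3,1,1,0} = 2
G(15) = mex{2,2,2,0,1} = 3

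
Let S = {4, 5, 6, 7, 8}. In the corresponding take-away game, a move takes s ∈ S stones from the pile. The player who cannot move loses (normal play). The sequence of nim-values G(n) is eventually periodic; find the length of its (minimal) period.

12

n :  0  1  2  3  4  5  6  7  8  9 10 11 12 13 14 15 16 17 18 19 20 21 22 23 24 25
G :  0  0  0  0  1  1  1  1  2  2  2  2  0  0  0  0  1  1  1  1  2  2  2  2  0  0
G(n+12) = G(n) holds for n = 0,…,7 (a full window of length max(S) = 8), so the sequence is purely periodic with period 12.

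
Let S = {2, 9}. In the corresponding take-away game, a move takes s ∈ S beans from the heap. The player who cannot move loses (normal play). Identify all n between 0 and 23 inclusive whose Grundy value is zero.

0, 1, 4, 5, 8, 11, 12, 15, 16, 19, 22, 23

G(0) = 0
G(1) = mex{} = 0
G(2) = mex{0} = 1
G(3) = mex{0} = 1
G(4) = mex{1} = 0
G(5) = mex{1} = 0
G(6) = mex{0} = 1
G(7) = mex{0} = 1
G(8) = mex{1} = 0
G(9) = mex{1,0} = 2
G(10) = mex{0,0} = 1
G(11) = mex{2,1} = 0
G(12) = mex{1,1} = 0
G(13) = mex{0,0} = 1
G(14) = mex{0,0} = 1
G(15) = mex{1,1} = 0
G(16) = mex{1,1} = 0
G(17) = mex{0,0} = 1
G(18) = mex{0,2} = 1
G(19) = mex{1,1} = 0
G(20) = mex{1,0} = 2
G(21) = mex{0,0} = 1
G(22) = mex{2,1} = 0
G(23) = mex{1,1} = 0
P-positions are exactly the n with G(n) = 0.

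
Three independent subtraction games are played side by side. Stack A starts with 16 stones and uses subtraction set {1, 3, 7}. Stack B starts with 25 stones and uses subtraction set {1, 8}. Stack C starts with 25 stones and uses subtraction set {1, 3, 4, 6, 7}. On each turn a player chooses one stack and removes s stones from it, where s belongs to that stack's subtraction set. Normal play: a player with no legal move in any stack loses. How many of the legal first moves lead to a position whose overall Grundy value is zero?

Stack A, S = {1, 3, 7}:
G(0) = 0
G(1) = mex{0} = 1
G(2) = mex{1} = 0
G(3) = mex{0,0} = 1
G(4) = mex{1,1} = 0
G(5) = mex{0,0} = 1
G(6) = mex{1,1} = 0
G(7) = mex{0,0,0} = 1
G(8) = mex{1,1,1} = 0
G(9) = mex{0,0,0} = 1
G(10) = mex{1,1,1} = 0
G(11) = mex{0,0,0} = 1
G(12) = mex{1,1,1} = 0
G(13) = mex{0,0,0} = 1
G(14) = mex{1,1,1} = 0
G(15) = mex{0,0,0} = 1
G(16) = mex{1,1,1} = 0
G_A(16) = 0.
Stack B, S = {1, 8}:
G(0) = 0
G(1) = mex{0} = 1
G(2) = mex{1} = 0
G(3) = mex{0} = 1
G(4) = mex{1} = 0
G(5) = mex{0} = 1
G(6) = mex{1} = 0
G(7) = mex{0} = 1
G(8) = mex{1,0} = 2
G(9) = mex{2,1} = 0
G(10) = mex{0,0} = 1
G(11) = mex{1,1} = 0
G(12) = mex{0,0} = 1
G(13) = mex{1,1} = 0
G(14) = mex{0,0} = 1
G(15) = mex{1,1} = 0
G(16) = mex{0,2} = 1
G(17) = mex{1,0} = 2
G(18) = mex{2,1} = 0
G(19) = mex{0,0} = 1
G(20) = mex{1,1} = 0
G(21) = mex{0,0} = 1
G(22) = mex{1,1} = 0
G(23) = mex{0,0} = 1
G(24) = mex{1,1} = 0
G(25) = mex{0,2} = 1
G_B(25) = 1.
Stack C, S = {1, 3, 4, 6, 7}:
G(0) = 0
G(1) = mex{0} = 1
G(2) = mex{1} = 0
G(3) = mex{0,0} = 1
G(4) = mex{1,1,0} = 2
G(5) = mex{2,0,1} = 3
G(6) = mex{3,1,0,0} = 2
G(7) = mex{2,2,1,1,0} = 3
G(8) = mex{3,3,2,0,1} = 4
G(9) = mex{4,2,3,1,0} = 5
G(10) = mex{5,3,2,2,1} = 0
G(11) = mex{0,4,3,3,2} = 1
G(12) = mex{1,5,4,2,3} = 0
G(13) = mex{0,0,5,3,2} = 1
G(14) = mex{1,1,0,4,3} = 2
G(15) = mex{2,0,1,5,4} = 3
G(16) = mex{3,1,0,0,5} = 2
G(17) = mex{2,2,1,1,0} = 3
G(18) = mex{3,3,2,0,1} = 4
G(19) = mex{4,2,3,1,0} = 5
G(20) = mex{5,3,2,2,1} = 0
G(21) = mex{0,4,3,3,2} = 1
G(22) = mex{1,5,4,2,3} = 0
G(23) = mex{0,0,5,3,2} = 1
G(24) = mex{1,1,0,4,3} = 2
G(25) = mex{2,0,1,5,4} = 3
G_C(25) = 3.
Combined Grundy value = 0 ⊕ 1 ⊕ 3 = 2.
A winning move leaves total XOR = 0, i.e. changes one component's Grundy value g to g ⊕ X where X is the current total.
Stack A: need g' = 0⊕2 = 2. Options: 16−1→G=1, 16−3→G=1, 16−7→G=1. Hits: 0.
Stack B: need g' = 1⊕2 = 3. Options: 25−1→G=0, 25−8→G=2. Hits: 0.
Stack C: need g' = 3⊕2 = 1. Options: 25−1→G=2, 25−3→G=0, 25−4→G=1, 25−6→G=5, 25−7→G=4. Hits: 1.

1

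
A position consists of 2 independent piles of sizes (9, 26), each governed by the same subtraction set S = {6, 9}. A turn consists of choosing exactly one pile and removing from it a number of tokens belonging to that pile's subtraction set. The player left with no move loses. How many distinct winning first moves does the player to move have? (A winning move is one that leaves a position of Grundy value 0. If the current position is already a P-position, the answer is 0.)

0

All piles use S = {6, 9}:
n :  0  1  2  3  4  5  6  7  8  9 10 11 12 13 14 15 16 17 18 19 20 21 22 23 24 25 26
G :  0  0  0  0  0  0  1  1  1  1  1  1  2  2  2  0  0  0  0  0  0  1  1  1  1  1  1
Pile A: G(9) = 1.
Pile B: G(26) = 1.
Combined Grundy value = 1 ⊕ 1 = 0.
A winning move leaves total XOR = 0, i.e. changes one component's Grundy value g to g ⊕ X where X is the current total.
Pile A: target g' = 1⊕0 = 1, but every legal move changes the Grundy value (mex property), so 0 moves.
Pile B: target g' = 1⊕0 = 1, but every legal move changes the Grundy value (mex property), so 0 moves.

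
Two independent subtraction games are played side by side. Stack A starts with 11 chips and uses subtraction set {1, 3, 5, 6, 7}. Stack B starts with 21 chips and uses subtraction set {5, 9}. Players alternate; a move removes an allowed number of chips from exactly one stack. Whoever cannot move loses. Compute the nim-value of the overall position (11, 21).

2

Stack A, S = {1, 3, 5, 6, 7}:
G(0) = 0
G(1) = mex{0} = 1
G(2) = mex{1} = 0
G(3) = mex{0,0} = 1
G(4) = mex{1,1} = 0
G(5) = mex{0,0,0} = 1
G(6) = mex{1,1,1,0} = 2
G(7) = mex{2,0,0,1,0} = 3
G(8) = mex{3,1,1,0,1} = 2
G(9) = mex{2,2,0,1,0} = 3
G(10) = mex{3,3,1,0,1} = 2
G(11) = mex{2,2,2,1,0} = 3
G_A(11) = 3.
Stack B, S = {5, 9}:
G(0) = 0
G(1) = mex{} = 0
G(2) = mex{} = 0
G(3) = mex{} = 0
G(4) = mex{} = 0
G(5) = mex{0} = 1
G(6) = mex{0} = 1
G(7) = mex{0} = 1
G(8) = mex{0} = 1
G(9) = mex{0,0} = 1
G(10) = mex{1,0} = 2
G(11) = mex{1,0} = 2
G(12) = mex{1,0} = 2
G(13) = mex{1,0} = 2
G(14) = mex{1,1} = 0
G(15) = mex{2,1} = 0
G(16) = mex{2,1} = 0
G(17) = mex{2,1} = 0
G(18) = mex{2,1} = 0
G(19) = mex{0,2} = 1
G(20) = mex{0,2} = 1
G(21) = mex{0,2} = 1
G_B(21) = 1.
Combined Grundy value = 3 ⊕ 1 = 2.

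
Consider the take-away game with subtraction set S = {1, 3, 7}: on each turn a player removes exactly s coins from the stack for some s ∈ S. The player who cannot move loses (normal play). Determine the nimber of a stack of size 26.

0

n :  0  1  2  3  4  5  6  7  8  9 10 11 12 13 14 15 16 17 18 19 20 21 22 23 24 25 26
G :  0  1  0  1  0  1  0  1  0  1  0  1  0  1  0  1  0  1  0  1  0  1  0  1  0  1  0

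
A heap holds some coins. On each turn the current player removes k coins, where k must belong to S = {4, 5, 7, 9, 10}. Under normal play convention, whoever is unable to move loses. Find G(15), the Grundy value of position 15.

G(0) = 0
G(1) = mex{} = 0
G(2) = mex{} = 0
G(3) = mex{} = 0
G(4) = mex{0} = 1
G(5) = mex{0,0} = 1
G(6) = mex{0,0} = 1
G(7) = mex{0,0,0} = 1
G(8) = mex{1,0,0} = 2
G(9) = mex{1,1,0,0} = 2
G(10) = mex{1,1,0,0,0} = 2
G(11) = mex{1,1,1,0,0} = 2
G(12) = mex{2,1,1,0,0} = 3
G(13) = mex{2,2,1,1,0} = 3
G(14) = mex{2,2,1,1,1} = 0
G(15) = mex{2,2,2,1,1} = 0

0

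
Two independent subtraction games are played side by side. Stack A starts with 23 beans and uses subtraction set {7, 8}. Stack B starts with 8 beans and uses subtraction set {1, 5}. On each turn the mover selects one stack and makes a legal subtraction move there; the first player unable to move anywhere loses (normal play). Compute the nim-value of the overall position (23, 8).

1

Stack A, S = {7, 8}:
G(0) = 0
G(1) = mex{} = 0
G(2) = mex{} = 0
G(3) = mex{} = 0
G(4) = mex{} = 0
G(5) = mex{} = 0
G(6) = mex{} = 0
G(7) = mex{0} = 1
G(8) = mex{0,0} = 1
G(9) = mex{0,0} = 1
G(10) = mex{0,0} = 1
G(11) = mex{0,0} = 1
G(12) = mex{0,0} = 1
G(13) = mex{0,0} = 1
G(14) = mex{1,0} = 2
G(15) = mex{1,1} = 0
G(16) = mex{1,1} = 0
G(17) = mex{1,1} = 0
G(18) = mex{1,1} = 0
G(19) = mex{1,1} = 0
G(20) = mex{1,1} = 0
G(21) = mex{2,1} = 0
G(22) = mex{0,2} = 1
G(23) = mex{0,0} = 1
G_A(23) = 1.
Stack B, S = {1, 5}:
n : 0 1 2 3 4 5 6 7 8
G : 0 1 0 1 0 1 0 1 0
G_B(8) = 0.
Combined Grundy value = 1 ⊕ 0 = 1.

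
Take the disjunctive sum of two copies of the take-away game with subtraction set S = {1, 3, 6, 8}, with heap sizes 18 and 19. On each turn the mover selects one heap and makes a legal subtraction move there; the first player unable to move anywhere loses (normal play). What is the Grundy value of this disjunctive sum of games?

1

All heaps use S = {1, 3, 6, 8}:
n :  0  1  2  3  4  5  6  7  8  9 10 11 12 13 14 15 16 17 18 19
G :  0  1  0  1  0  1  2  3  2  0  1  0  1  0  1  2  3  2  0  1
Heap A: G(18) = 0.
Heap B: G(19) = 1.
Combined Grundy value = 0 ⊕ 1 = 1.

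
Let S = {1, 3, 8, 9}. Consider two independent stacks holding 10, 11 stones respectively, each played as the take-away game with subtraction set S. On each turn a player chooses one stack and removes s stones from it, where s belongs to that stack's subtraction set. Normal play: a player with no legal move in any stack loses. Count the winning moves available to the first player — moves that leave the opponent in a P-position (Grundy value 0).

3

All stacks use S = {1, 3, 8, 9}:
G(0) = 0
G(1) = mex{0} = 1
G(2) = mex{1} = 0
G(3) = mex{0,0} = 1
G(4) = mex{1,1} = 0
G(5) = mex{0,0} = 1
G(6) = mex{1,1} = 0
G(7) = mex{0,0} = 1
G(8) = mex{1,1,0} = 2
G(9) = mex{2,0,1,0} = 3
G(10) = mex{3,1,0,1} = 2
G(11) = mex{2,2,1,0} = 3
Stack A: G(10) = 2.
Stack B: G(11) = 3.
Combined Grundy value = 2 ⊕ 3 = 1.
A winning move leaves total XOR = 0, i.e. changes one component's Grundy value g to g ⊕ X where X is the current total.
Stack A: need g' = 2⊕1 = 3. Options: 10−1→G=3, 10−3→G=1, 10−8→G=0, 10−9→G=1. Hits: 1.
Stack B: need g' = 3⊕1 = 2. Options: 11−1→G=2, 11−3→G=2, 11−8→G=1, 11−9→G=0. Hits: 2.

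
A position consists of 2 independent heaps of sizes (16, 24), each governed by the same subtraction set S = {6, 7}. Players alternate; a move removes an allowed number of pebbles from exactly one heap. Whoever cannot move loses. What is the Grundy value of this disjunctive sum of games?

1

All heaps use S = {6, 7}:
n :  0  1  2  3  4  5  6  7  8  9 10 11 12 13 14 15 16 17 18 19 20 21 22 23 24
G :  0  0  0  0  0  0  1  1  1  1  1  1  2  0  0  0  0  0  0  1  1  1  1  1  1
Heap A: G(16) = 0.
Heap B: G(24) = 1.
Combined Grundy value = 0 ⊕ 1 = 1.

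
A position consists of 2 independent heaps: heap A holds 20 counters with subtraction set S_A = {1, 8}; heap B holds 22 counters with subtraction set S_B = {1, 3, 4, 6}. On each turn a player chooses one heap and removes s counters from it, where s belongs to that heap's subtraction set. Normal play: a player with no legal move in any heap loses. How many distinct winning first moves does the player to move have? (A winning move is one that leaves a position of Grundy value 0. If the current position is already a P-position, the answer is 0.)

4

Heap A, S = {1, 8}:
n :  0  1  2  3  4  5  6  7  8  9 10 11 12 13 14 15 16 17 18 19 20
G :  0  1  0  1  0  1  0  1  2  0  1  0  1  0  1  0  1  2  0  1  0
G_A(20) = 0.
Heap B, S = {1, 3, 4, 6}:
G(0) = 0
G(1) = mex{0} = 1
G(2) = mex{1} = 0
G(3) = mex{0,0} = 1
G(4) = mex{1,1,0} = 2
G(5) = mex{2,0,1} = 3
G(6) = mex{3,1,0,0} = 2
G(7) = mex{2,2,1,1} = 0
G(8) = mex{0,3,2,0} = 1
G(9) = mex{1,2,3,1} = 0
G(10) = mex{0,0,2,2} = 1
G(11) = mex{1,1,0,3} = 2
G(12) = mex{2,0,1,2} = 3
G(13) = mex{3,1,0,0} = 2
G(14) = mex{2,2,1,1} = 0
G(15) = mex{0,3,2,0} = 1
G(16) = mex{1,2,3,1} = 0
G(17) = mex{0,0,2,2} = 1
G(18) = mex{1,1,0,3} = 2
G(19) = mex{2,0,1,2} = 3
G(20) = mex{3,1,0,0} = 2
G(21) = mex{2,2,1,1} = 0
G(22) = mex{0,3,2,0} = 1
G_B(22) = 1.
Combined Grundy value = 0 ⊕ 1 = 1.
A winning move leaves total XOR = 0, i.e. changes one component's Grundy value g to g ⊕ X where X is the current total.
Heap A: need g' = 0⊕1 = 1. Options: 20−1→G=1, 20−8→G=1. Hits: 2.
Heap B: need g' = 1⊕1 = 0. Options: 22−1→G=0, 22−3→G=3, 22−4→G=2, 22−6→G=0. Hits: 2.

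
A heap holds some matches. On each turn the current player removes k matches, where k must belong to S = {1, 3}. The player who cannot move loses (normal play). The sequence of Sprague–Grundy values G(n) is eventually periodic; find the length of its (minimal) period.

G(0) = 0
G(1) = mex{0} = 1
G(2) = mex{1} = 0
G(3) = mex{0,0} = 1
G(4) = mex{1,1} = 0
G(5) = mex{0,0} = 1
G(6) = mex{1,1} = 0
G(7) = mex{0,0} = 1
G(8) = mex{1,1} = 0
G(9) = mex{0,0} = 1
G(10) = mex{1,1} = 0
G(11) = mex{0,0} = 1
G(12) = mex{1,1} = 0
G(13) = mex{0,0} = 1
G(14) = mex{1,1} = 0
G(n+2) = G(n) holds for n = 0,…,2 (a full window of length max(S) = 3), so the sequence is purely periodic with period 2.

2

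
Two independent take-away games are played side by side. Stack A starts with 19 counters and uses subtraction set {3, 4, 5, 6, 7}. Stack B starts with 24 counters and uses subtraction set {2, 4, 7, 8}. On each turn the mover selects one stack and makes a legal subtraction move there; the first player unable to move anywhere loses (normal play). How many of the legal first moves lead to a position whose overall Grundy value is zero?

Stack A, S = {3, 4, 5, 6, 7}:
G(0) = 0
G(1) = mex{} = 0
G(2) = mex{} = 0
G(3) = mex{0} = 1
G(4) = mex{0,0} = 1
G(5) = mex{0,0,0} = 1
G(6) = mex{1,0,0,0} = 2
G(7) = mex{1,1,0,0,0} = 2
G(8) = mex{1,1,1,0,0} = 2
G(9) = mex{2,1,1,1,0} = 3
G(10) = mex{2,2,1,1,1} = 0
G(11) = mex{2,2,2,1,1} = 0
G(12) = mex{3,2,2,2,1} = 0
G(13) = mex{0,3,2,2,2} = 1
G(14) = mex{0,0,3,2,2} = 1
G(15) = mex{0,0,0,3,2} = 1
G(16) = mex{1,0,0,0,3} = 2
G(17) = mex{1,1,0,0,0} = 2
G(18) = mex{1,1,1,0,0} = 2
G(19) = mex{2,1,1,1,0} = 3
G_A(19) = 3.
Stack B, S = {2, 4, 7, 8}:
n :  0  1  2  3  4  5  6  7  8  9 10 11 12 13 14 15 16 17 18 19 20 21 22 23 24
G :  0  0  1  1  2  2  0  3  1  4  2  0  0  1  1  2  2  0  3  1  4  2  0  0  1
G_B(24) = 1.
Combined Grundy value = 3 ⊕ 1 = 2.
A winning move leaves total XOR = 0, i.e. changes one component's Grundy value g to g ⊕ X where X is the current total.
Stack A: need g' = 3⊕2 = 1. Options: 19−3→G=2, 19−4→G=1, 19−5→G=1, 19−6→G=1, 19−7→G=0. Hits: 3.
Stack B: need g' = 1⊕2 = 3. Options: 24−2→G=0, 24−4→G=4, 24−7→G=0, 24−8→G=2. Hits: 0.

3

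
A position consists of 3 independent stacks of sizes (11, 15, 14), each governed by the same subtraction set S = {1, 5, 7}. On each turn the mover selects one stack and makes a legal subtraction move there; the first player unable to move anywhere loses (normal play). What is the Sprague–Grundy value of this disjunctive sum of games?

All stacks use S = {1, 5, 7}:
G(0) = 0
G(1) = mex{0} = 1
G(2) = mex{1} = 0
G(3) = mex{0} = 1
G(4) = mex{1} = 0
G(5) = mex{0,0} = 1
G(6) = mex{1,1} = 0
G(7) = mex{0,0,0} = 1
G(8) = mex{1,1,1} = 0
G(9) = mex{0,0,0} = 1
G(10) = mex{1,1,1} = 0
G(11) = mex{0,0,0} = 1
G(12) = mex{1,1,1} = 0
G(13) = mex{0,0,0} = 1
G(14) = mex{1,1,1} = 0
G(15) = mex{0,0,0} = 1
Stack A: G(11) = 1.
Stack B: G(15) = 1.
Stack C: G(14) = 0.
Combined Grundy value = 1 ⊕ 1 ⊕ 0 = 0.

0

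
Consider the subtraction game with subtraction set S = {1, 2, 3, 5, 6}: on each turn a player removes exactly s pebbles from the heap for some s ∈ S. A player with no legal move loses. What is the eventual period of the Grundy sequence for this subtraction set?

G(0) = 0
G(1) = mex{0} = 1
G(2) = mex{1,0} = 2
G(3) = mex{2,1,0} = 3
G(4) = mex{3,2,1} = 0
G(5) = mex{0,3,2,0} = 1
G(6) = mex{1,0,3,1,0} = 2
G(7) = mex{2,1,0,2,1} = 3
G(8) = mex{3,2,1,3,2} = 0
G(9) = mex{0,3,2,0,3} = 1
G(10) = mex{1,0,3,1,0} = 2
G(11) = mex{2,1,0,2,1} = 3
G(12) = mex{3,2,1,3,2} = 0
G(13) = mex{0,3,2,0,3} = 1
G(14) = mex{1,0,3,1,0} = 2
G(n+4) = G(n) holds for n = 0,…,5 (a full window of length max(S) = 6), so the sequence is purely periodic with period 4.

4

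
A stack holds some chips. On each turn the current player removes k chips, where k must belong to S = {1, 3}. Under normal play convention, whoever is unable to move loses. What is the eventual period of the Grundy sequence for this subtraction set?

n :  0  1  2  3  4  5  6  7  8  9 10 11 12 13 14
G :  0  1  0  1  0  1  0  1  0  1  0  1  0  1  0
G(n+2) = G(n) holds for n = 0,…,2 (a full window of length max(S) = 3), so the sequence is purely periodic with period 2.

2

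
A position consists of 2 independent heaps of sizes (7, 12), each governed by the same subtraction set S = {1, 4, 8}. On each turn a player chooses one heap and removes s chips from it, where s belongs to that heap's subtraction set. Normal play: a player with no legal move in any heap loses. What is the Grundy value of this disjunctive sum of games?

0

All heaps use S = {1, 4, 8}:
G(0) = 0
G(1) = mex{0} = 1
G(2) = mex{1} = 0
G(3) = mex{0} = 1
G(4) = mex{1,0} = 2
G(5) = mex{2,1} = 0
G(6) = mex{0,0} = 1
G(7) = mex{1,1} = 0
G(8) = mex{0,2,0} = 1
G(9) = mex{1,0,1} = 2
G(10) = mex{2,1,0} = 3
G(11) = mex{3,0,1} = 2
G(12) = mex{2,1,2} = 0
Heap A: G(7) = 0.
Heap B: G(12) = 0.
Combined Grundy value = 0 ⊕ 0 = 0.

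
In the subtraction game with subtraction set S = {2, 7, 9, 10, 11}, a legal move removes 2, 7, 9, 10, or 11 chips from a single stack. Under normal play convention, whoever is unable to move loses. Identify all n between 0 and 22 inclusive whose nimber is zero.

G(0) = 0
G(1) = mex{} = 0
G(2) = mex{0} = 1
G(3) = mex{0} = 1
G(4) = mex{1} = 0
G(5) = mex{1} = 0
G(6) = mex{0} = 1
G(7) = mex{0,0} = 1
G(8) = mex{1,0} = 2
G(9) = mex{1,1,0} = 2
G(10) = mex{2,1,0,0} = 3
G(11) = mex{2,0,1,0,0} = 3
G(12) = mex{3,0,1,1,0} = 2
G(13) = mex{3,1,0,1,1} = 2
G(14) = mex{2,1,0,0,1} = 3
G(15) = mex{2,2,1,0,0} = 3
G(16) = mex{3,2,1,1,0} = 4
G(17) = mex{3,3,2,1,1} = 0
G(18) = mex{4,3,2,2,1} = 0
G(19) = mex{0,2,3,2,2} = 1
G(20) = mex{0,2,3,3,2} = 1
G(21) = mex{1,3,2,3,3} = 0
G(22) = mex{1,3,2,2,3} = 0
P-positions are exactly the n with G(n) = 0.

0, 1, 4, 5, 17, 18, 21, 22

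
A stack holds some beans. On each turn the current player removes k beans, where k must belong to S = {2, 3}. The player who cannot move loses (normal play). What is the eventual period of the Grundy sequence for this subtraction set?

n :  0  1  2  3  4  5  6  7  8  9 10 11 12 13 14
G :  0  0  1  1  2  0  0  1  1  2  0  0  1  1  2
G(n+5) = G(n) holds for n = 0,…,2 (a full window of length max(S) = 3), so the sequence is purely periodic with period 5.

5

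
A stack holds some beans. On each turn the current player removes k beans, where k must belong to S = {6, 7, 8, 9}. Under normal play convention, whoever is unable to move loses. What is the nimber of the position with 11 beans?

1

G(0) = 0
G(1) = mex{} = 0
G(2) = mex{} = 0
G(3) = mex{} = 0
G(4) = mex{} = 0
G(5) = mex{} = 0
G(6) = mex{0} = 1
G(7) = mex{0,0} = 1
G(8) = mex{0,0,0} = 1
G(9) = mex{0,0,0,0} = 1
G(10) = mex{0,0,0,0} = 1
G(11) = mex{0,0,0,0} = 1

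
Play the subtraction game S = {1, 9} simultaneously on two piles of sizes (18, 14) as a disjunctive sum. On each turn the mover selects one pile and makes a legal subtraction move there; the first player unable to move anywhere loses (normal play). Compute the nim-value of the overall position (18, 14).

All piles use S = {1, 9}:
n :  0  1  2  3  4  5  6  7  8  9 10 11 12 13 14 15 16 17 18
G :  0  1  0  1  0  1  0  1  0  1  0  1  0  1  0  1  0  1  0
Pile A: G(18) = 0.
Pile B: G(14) = 0.
Combined Grundy value = 0 ⊕ 0 = 0.

0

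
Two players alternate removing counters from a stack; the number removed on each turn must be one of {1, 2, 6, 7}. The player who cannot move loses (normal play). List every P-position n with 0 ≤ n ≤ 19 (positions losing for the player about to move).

G(0) = 0
G(1) = mex{0} = 1
G(2) = mex{1,0} = 2
G(3) = mex{2,1} = 0
G(4) = mex{0,2} = 1
G(5) = mex{1,0} = 2
G(6) = mex{2,1,0} = 3
G(7) = mex{3,2,1,0} = 4
G(8) = mex{4,3,2,1} = 0
G(9) = mex{0,4,0,2} = 1
G(10) = mex{1,0,1,0} = 2
G(11) = mex{2,1,2,1} = 0
G(12) = mex{0,2,3,2} = 1
G(13) = mex{1,0,4,3} = 2
G(14) = mex{2,1,0,4} = 3
G(15) = mex{3,2,1,0} = 4
G(16) = mex{4,3,2,1} = 0
G(17) = mex{0,4,0,2} = 1
G(18) = mex{1,0,1,0} = 2
G(19) = mex{2,1,2,1} = 0
P-positions are exactly the n with G(n) = 0.

0, 3, 8, 11, 16, 19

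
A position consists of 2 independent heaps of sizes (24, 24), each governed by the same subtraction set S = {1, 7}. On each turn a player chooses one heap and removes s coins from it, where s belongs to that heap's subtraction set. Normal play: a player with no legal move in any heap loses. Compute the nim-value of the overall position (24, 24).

All heaps use S = {1, 7}:
G(0) = 0
G(1) = mex{0} = 1
G(2) = mex{1} = 0
G(3) = mex{0} = 1
G(4) = mex{1} = 0
G(5) = mex{0} = 1
G(6) = mex{1} = 0
G(7) = mex{0,0} = 1
G(8) = mex{1,1} = 0
G(9) = mex{0,0} = 1
G(10) = mex{1,1} = 0
G(11) = mex{0,0} = 1
G(12) = mex{1,1} = 0
G(13) = mex{0,0} = 1
G(14) = mex{1,1} = 0
G(15) = mex{0,0} = 1
G(16) = mex{1,1} = 0
G(17) = mex{0,0} = 1
G(18) = mex{1,1} = 0
G(19) = mex{0,0} = 1
G(20) = mex{1,1} = 0
G(21) = mex{0,0} = 1
G(22) = mex{1,1} = 0
G(23) = mex{0,0} = 1
G(24) = mex{1,1} = 0
Heap A: G(24) = 0.
Heap B: G(24) = 0.
Combined Grundy value = 0 ⊕ 0 = 0.

0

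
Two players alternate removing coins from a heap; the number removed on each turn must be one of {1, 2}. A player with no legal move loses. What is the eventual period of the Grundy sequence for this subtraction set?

G(0) = 0
G(1) = mex{0} = 1
G(2) = mex{1,0} = 2
G(3) = mex{2,1} = 0
G(4) = mex{0,2} = 1
G(5) = mex{1,0} = 2
G(6) = mex{2,1} = 0
G(7) = mex{0,2} = 1
G(8) = mex{1,0} = 2
G(9) = mex{2,1} = 0
G(10) = mex{0,2} = 1
G(11) = mex{1,0} = 2
G(12) = mex{2,1} = 0
G(13) = mex{0,2} = 1
G(14) = mex{1,0} = 2
G(n+3) = G(n) holds for n = 0,…,1 (a full window of length max(S) = 2), so the sequence is purely periodic with period 3.

3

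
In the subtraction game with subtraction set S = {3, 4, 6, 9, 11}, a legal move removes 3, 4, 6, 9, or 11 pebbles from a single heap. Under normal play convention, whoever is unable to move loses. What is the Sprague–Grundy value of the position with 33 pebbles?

G(0) = 0
G(1) = mex{} = 0
G(2) = mex{} = 0
G(3) = mex{0} = 1
G(4) = mex{0,0} = 1
G(5) = mex{0,0} = 1
G(6) = mex{1,0,0} = 2
G(7) = mex{1,1,0} = 2
G(8) = mex{1,1,0} = 2
G(9) = mex{2,1,1,0} = 3
G(10) = mex{2,2,1,0} = 3
G(11) = mex{2,2,1,0,0} = 3
G(12) = mex{3,2,2,1,0} = 4
G(13) = mex{3,3,2,1,0} = 4
G(14) = mex{3,3,2,1,1} = 0
G(15) = mex{4,3,3,2,1} = 0
G(16) = mex{4,4,3,2,1} = 0
G(17) = mex{0,4,3,2,2} = 1
G(18) = mex{0,0,4,3,2} = 1
G(19) = mex{0,0,4,3,2} = 1
G(20) = mex{1,0,0,3,3} = 2
G(21) = mex{1,1,0,4,3} = 2
G(22) = mex{1,1,0,4,3} = 2
G(23) = mex{2,1,1,0,4} = 3
G(24) = mex{2,2,1,0,4} = 3
G(25) = mex{2,2,1,0,0} = 3
G(26) = mex{3,2,2,1,0} = 4
G(27) = mex{3,3,2,1,0} = 4
G(28) = mex{3,3,2,1,1} = 0
G(29) = mex{4,3,3,2,1} = 0
G(30) = mex{4,4,3,2,1} = 0
G(31) = mex{0,4,3,2,2} = 1
G(32) = mex{0,0,4,3,2} = 1
G(33) = mex{0,0,4,3,2} = 1

1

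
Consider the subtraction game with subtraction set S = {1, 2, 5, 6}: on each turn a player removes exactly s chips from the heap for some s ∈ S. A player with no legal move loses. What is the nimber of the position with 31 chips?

G(0) = 0
G(1) = mex{0} = 1
G(2) = mex{1,0} = 2
G(3) = mex{2,1} = 0
G(4) = mex{0,2} = 1
G(5) = mex{1,0,0} = 2
G(6) = mex{2,1,1,0} = 3
G(7) = mex{3,2,2,1} = 0
G(8) = mex{0,3,0,2} = 1
G(9) = mex{1,0,1,0} = 2
G(10) = mex{2,1,2,1} = 0
G(11) = mex{0,2,3,2} = 1
G(12) = mex{1,0,0,3} = 2
G(13) = mex{2,1,1,0} = 3
G(14) = mex{3,2,2,1} = 0
G(15) = mex{0,3,0,2} = 1
G(16) = mex{1,0,1,0} = 2
G(17) = mex{2,1,2,1} = 0
G(18) = mex{0,2,3,2} = 1
G(19) = mex{1,0,0,3} = 2
G(20) = mex{2,1,1,0} = 3
G(21) = mex{3,2,2,1} = 0
G(22) = mex{0,3,0,2} = 1
G(23) = mex{1,0,1,0} = 2
G(24) = mex{2,1,2,1} = 0
G(25) = mex{0,2,3,2} = 1
G(26) = mex{1,0,0,3} = 2
G(27) = mex{2,1,1,0} = 3
G(28) = mex{3,2,2,1} = 0
G(29) = mex{0,3,0,2} = 1
G(30) = mex{1,0,1,0} = 2
G(31) = mex{2,1,2,1} = 0

0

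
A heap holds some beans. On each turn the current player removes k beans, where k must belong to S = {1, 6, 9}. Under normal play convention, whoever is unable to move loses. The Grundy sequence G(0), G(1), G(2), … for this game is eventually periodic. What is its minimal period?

n :  0  1  2  3  4  5  6  7  8  9 10 11 12 13 14 15 16 17 18 19 20 21 22 23 24 25 26
G :  0  1  0  1  0  1  2  0  1  2  3  2  0  1  0  1  2  0  1  0  1  2  0  1  0  1  2
From n = 11 onward G(n+5) = G(n); since this holds over max(S) = 9 consecutive positions the period is 5 (pre-period 11).

5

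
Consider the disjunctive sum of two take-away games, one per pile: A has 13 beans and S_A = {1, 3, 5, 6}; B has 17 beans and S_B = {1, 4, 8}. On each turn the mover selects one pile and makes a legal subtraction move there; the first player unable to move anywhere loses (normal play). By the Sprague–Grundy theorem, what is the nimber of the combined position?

Pile A, S = {1, 3, 5, 6}:
G(0) = 0
G(1) = mex{0} = 1
G(2) = mex{1} = 0
G(3) = mex{0,0} = 1
G(4) = mex{1,1} = 0
G(5) = mex{0,0,0} = 1
G(6) = mex{1,1,1,0} = 2
G(7) = mex{2,0,0,1} = 3
G(8) = mex{3,1,1,0} = 2
G(9) = mex{2,2,0,1} = 3
G(10) = mex{3,3,1,0} = 2
G(11) = mex{2,2,2,1} = 0
G(12) = mex{0,3,3,2} = 1
G(13) = mex{1,2,2,3} = 0
G_A(13) = 0.
Pile B, S = {1, 4, 8}:
n :  0  1  2  3  4  5  6  7  8  9 10 11 12 13 14 15 16 17
G :  0  1  0  1  2  0  1  0  1  2  3  2  0  1  0  1  2  0
G_B(17) = 0.
Combined Grundy value = 0 ⊕ 0 = 0.

0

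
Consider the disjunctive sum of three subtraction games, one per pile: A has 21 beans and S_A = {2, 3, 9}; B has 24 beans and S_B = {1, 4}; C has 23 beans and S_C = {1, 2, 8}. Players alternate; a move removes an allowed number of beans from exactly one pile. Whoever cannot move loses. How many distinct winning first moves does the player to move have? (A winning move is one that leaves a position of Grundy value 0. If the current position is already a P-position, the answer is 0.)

Pile A, S = {2, 3, 9}:
n :  0  1  2  3  4  5  6  7  8  9 10 11 12 13 14 15 16 17 18 19 20 21
G :  0  0  1  1  2  0  0  1  1  2  2  0  0  1  1  2  0  0  1  1  2  2
G_A(21) = 2.
Pile B, S = {1, 4}:
n :  0  1  2  3  4  5  6  7  8  9 10 11 12 13 14 15 16 17 18 19 20 21 22 23 24
G :  0  1  0  1  2  0  1  0  1  2  0  1  0  1  2  0  1  0  1  2  0  1  0  1  2
G_B(24) = 2.
Pile C, S = {1, 2, 8}:
G(0) = 0
G(1) = mex{0} = 1
G(2) = mex{1,0} = 2
G(3) = mex{2,1} = 0
G(4) = mex{0,2} = 1
G(5) = mex{1,0} = 2
G(6) = mex{2,1} = 0
G(7) = mex{0,2} = 1
G(8) = mex{1,0,0} = 2
G(9) = mex{2,1,1} = 0
G(10) = mex{0,2,2} = 1
G(11) = mex{1,0,0} = 2
G(12) = mex{2,1,1} = 0
G(13) = mex{0,2,2} = 1
G(14) = mex{1,0,0} = 2
G(15) = mex{2,1,1} = 0
G(16) = mex{0,2,2} = 1
G(17) = mex{1,0,0} = 2
G(18) = mex{2,1,1} = 0
G(19) = mex{0,2,2} = 1
G(20) = mex{1,0,0} = 2
G(21) = mex{2,1,1} = 0
G(22) = mex{0,2,2} = 1
G(23) = mex{1,0,0} = 2
G_C(23) = 2.
Combined Grundy value = 2 ⊕ 2 ⊕ 2 = 2.
A winning move leaves total XOR = 0, i.e. changes one component's Grundy value g to g ⊕ X where X is the current total.
Pile A: need g' = 2⊕2 = 0. Options: 21−2→G=1, 21−3→G=1, 21−9→G=0. Hits: 1.
Pile B: need g' = 2⊕2 = 0. Options: 24−1→G=1, 24−4→G=0. Hits: 1.
Pile C: need g' = 2⊕2 = 0. Options: 23−1→G=1, 23−2→G=0, 23−8→G=0. Hits: 2.

4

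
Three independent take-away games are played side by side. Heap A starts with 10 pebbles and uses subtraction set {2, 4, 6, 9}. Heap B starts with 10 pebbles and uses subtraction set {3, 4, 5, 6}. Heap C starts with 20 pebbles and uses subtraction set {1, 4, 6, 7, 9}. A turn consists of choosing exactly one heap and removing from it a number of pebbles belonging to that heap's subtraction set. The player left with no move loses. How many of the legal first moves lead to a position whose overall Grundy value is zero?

5

Heap A, S = {2, 4, 6, 9}:
n :  0  1  2  3  4  5  6  7  8  9 10
G :  0  0  1  1  2  2  3  3  0  4  1
G_A(10) = 1.
Heap B, S = {3, 4, 5, 6}:
G(0) = 0
G(1) = mex{} = 0
G(2) = mex{} = 0
G(3) = mex{0} = 1
G(4) = mex{0,0} = 1
G(5) = mex{0,0,0} = 1
G(6) = mex{1,0,0,0} = 2
G(7) = mex{1,1,0,0} = 2
G(8) = mex{1,1,1,0} = 2
G(9) = mex{2,1,1,1} = 0
G(10) = mex{2,2,1,1} = 0
G_B(10) = 0.
Heap C, S = {1, 4, 6, 7, 9}:
n :  0  1  2  3  4  5  6  7  8  9 10 11 12 13 14 15 16 17 18 19 20
G :  0  1  0  1  2  0  1  2  3  2  0  1  2  0  1  0  1  2  0  1  2
G_C(20) = 2.
Combined Grundy value = 1 ⊕ 0 ⊕ 2 = 3.
A winning move leaves total XOR = 0, i.e. changes one component's Grundy value g to g ⊕ X where X is the current total.
Heap A: need g' = 1⊕3 = 2. Options: 10−2→G=0, 10−4→G=3, 10−6→G=2, 10−9→G=0. Hits: 1.
Heap B: need g' = 0⊕3 = 3. Options: 10−3→G=2, 10−4→G=2, 10−5→G=1, 10−6→G=1. Hits: 0.
Heap C: need g' = 2⊕3 = 1. Options: 20−1→G=1, 20−4→G=1, 20−6→G=1, 20−7→G=0, 20−9→G=1. Hits: 4.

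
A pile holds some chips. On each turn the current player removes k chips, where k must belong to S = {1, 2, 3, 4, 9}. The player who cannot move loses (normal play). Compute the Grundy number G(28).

n :  0  1  2  3  4  5  6  7  8  9 10 11 12 13 14 15 16 17 18 19 20 21 22 23 24 25 26 27 28
G :  0  1  2  3  4  0  1  2  3  4  0  1  2  3  4  0  1  2  3  4  0  1  2  3  4  0  1  2  3

3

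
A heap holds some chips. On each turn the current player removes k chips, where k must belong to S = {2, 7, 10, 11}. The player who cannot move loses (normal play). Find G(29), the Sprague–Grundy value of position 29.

n :  0  1  2  3  4  5  6  7  8  9 10 11 12 13 14 15 16 17 18 19 20 21 22 23 24 25 26 27 28 29
G :  0  0  1  1  0  0  1  1  2  0  3  1  2  0  3  1  2  0  0  1  1  0  0  1  1  2  0  3  1  2

2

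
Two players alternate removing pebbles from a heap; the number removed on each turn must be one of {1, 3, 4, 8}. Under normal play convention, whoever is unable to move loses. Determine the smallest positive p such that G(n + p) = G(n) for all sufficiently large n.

7

n :  0  1  2  3  4  5  6  7  8  9 10 11 12 13 14 15 16
G :  0  1  0  1  2  3  2  0  1  0  1  2  3  2  0  1  0
G(n+7) = G(n) holds for n = 0,…,7 (a full window of length max(S) = 8), so the sequence is purely periodic with period 7.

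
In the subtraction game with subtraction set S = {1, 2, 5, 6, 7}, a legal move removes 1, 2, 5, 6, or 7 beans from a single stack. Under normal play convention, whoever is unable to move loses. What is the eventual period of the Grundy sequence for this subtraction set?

11

n :  0  1  2  3  4  5  6  7  8  9 10 11 12 13 14 15 16 17 18 19 20 21 22 23
G :  0  1  2  0  1  2  3  4  5  3  4  0  1  2  0  1  2  3  4  5  3  4  0  1
G(n+11) = G(n) holds for n = 0,…,6 (a full window of length max(S) = 7), so the sequence is purely periodic with period 11.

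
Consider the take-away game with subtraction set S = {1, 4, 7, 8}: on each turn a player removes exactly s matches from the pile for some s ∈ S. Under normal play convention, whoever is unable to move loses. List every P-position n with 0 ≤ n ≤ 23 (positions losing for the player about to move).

0, 2, 5, 11, 14, 16

G(0) = 0
G(1) = mex{0} = 1
G(2) = mex{1} = 0
G(3) = mex{0} = 1
G(4) = mex{1,0} = 2
G(5) = mex{2,1} = 0
G(6) = mex{0,0} = 1
G(7) = mex{1,1,0} = 2
G(8) = mex{2,2,1,0} = 3
G(9) = mex{3,0,0,1} = 2
G(10) = mex{2,1,1,0} = 3
G(11) = mex{3,2,2,1} = 0
G(12) = mex{0,3,0,2} = 1
G(13) = mex{1,2,1,0} = 3
G(14) = mex{3,3,2,1} = 0
G(15) = mex{0,0,3,2} = 1
G(16) = mex{1,1,2,3} = 0
G(17) = mex{0,3,3,2} = 1
G(18) = mex{1,0,0,3} = 2
G(19) = mex{2,1,1,0} = 3
G(20) = mex{3,0,3,1} = 2
G(21) = mex{2,1,0,3} = 4
G(22) = mex{4,2,1,0} = 3
G(23) = mex{3,3,0,1} = 2
P-positions are exactly the n with G(n) = 0.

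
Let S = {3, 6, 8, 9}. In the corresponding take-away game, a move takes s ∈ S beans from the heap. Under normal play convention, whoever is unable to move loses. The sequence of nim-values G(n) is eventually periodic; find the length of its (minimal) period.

12

n :  0  1  2  3  4  5  6  7  8  9 10 11 12 13 14 15 16 17 18 19 20 21 22 23 24 25
G :  0  0  0  1  1  1  2  2  2  3  3  3  0  0  0  1  1  1  2  2  2  3  3  3  0  0
G(n+12) = G(n) holds for n = 0,…,8 (a full window of length max(S) = 9), so the sequence is purely periodic with period 12.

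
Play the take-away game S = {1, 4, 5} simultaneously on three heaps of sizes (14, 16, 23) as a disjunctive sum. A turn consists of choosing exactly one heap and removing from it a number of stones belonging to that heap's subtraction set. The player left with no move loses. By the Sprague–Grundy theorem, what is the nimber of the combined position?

1

All heaps use S = {1, 4, 5}:
G(0) = 0
G(1) = mex{0} = 1
G(2) = mex{1} = 0
G(3) = mex{0} = 1
G(4) = mex{1,0} = 2
G(5) = mex{2,1,0} = 3
G(6) = mex{3,0,1} = 2
G(7) = mex{2,1,0} = 3
G(8) = mex{3,2,1} = 0
G(9) = mex{0,3,2} = 1
G(10) = mex{1,2,3} = 0
G(11) = mex{0,3,2} = 1
G(12) = mex{1,0,3} = 2
G(13) = mex{2,1,0} = 3
G(14) = mex{3,0,1} = 2
G(15) = mex{2,1,0} = 3
G(16) = mex{3,2,1} = 0
G(17) = mex{0,3,2} = 1
G(18) = mex{1,2,3} = 0
G(19) = mex{0,3,2} = 1
G(20) = mex{1,0,3} = 2
G(21) = mex{2,1,0} = 3
G(22) = mex{3,0,1} = 2
G(23) = mex{2,1,0} = 3
Heap A: G(14) = 2.
Heap B: G(16) = 0.
Heap C: G(23) = 3.
Combined Grundy value = 2 ⊕ 0 ⊕ 3 = 1.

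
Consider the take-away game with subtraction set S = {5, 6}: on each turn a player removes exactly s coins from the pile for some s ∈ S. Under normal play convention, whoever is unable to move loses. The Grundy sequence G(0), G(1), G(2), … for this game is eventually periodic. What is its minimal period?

11

n :  0  1  2  3  4  5  6  7  8  9 10 11 12 13 14 15 16 17 18 19 20 21 22 23
G :  0  0  0  0  0  1  1  1  1  1  2  0  0  0  0  0  1  1  1  1  1  2  0  0
G(n+11) = G(n) holds for n = 0,…,5 (a full window of length max(S) = 6), so the sequence is purely periodic with period 11.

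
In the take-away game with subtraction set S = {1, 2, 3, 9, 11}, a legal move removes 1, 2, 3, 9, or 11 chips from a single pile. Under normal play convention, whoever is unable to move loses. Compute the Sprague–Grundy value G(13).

n :  0  1  2  3  4  5  6  7  8  9 10 11 12 13
G :  0  1  2  3  0  1  2  3  0  1  2  3  0  1

1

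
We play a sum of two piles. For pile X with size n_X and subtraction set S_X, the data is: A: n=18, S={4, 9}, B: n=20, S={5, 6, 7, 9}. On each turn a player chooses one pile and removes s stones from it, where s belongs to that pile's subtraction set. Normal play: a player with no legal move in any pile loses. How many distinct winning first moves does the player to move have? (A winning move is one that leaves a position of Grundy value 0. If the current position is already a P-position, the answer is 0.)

0

Pile A, S = {4, 9}:
G(0) = 0
G(1) = mex{} = 0
G(2) = mex{} = 0
G(3) = mex{} = 0
G(4) = mex{0} = 1
G(5) = mex{0} = 1
G(6) = mex{0} = 1
G(7) = mex{0} = 1
G(8) = mex{1} = 0
G(9) = mex{1,0} = 2
G(10) = mex{1,0} = 2
G(11) = mex{1,0} = 2
G(12) = mex{0,0} = 1
G(13) = mex{2,1} = 0
G(14) = mex{2,1} = 0
G(15) = mex{2,1} = 0
G(16) = mex{1,1} = 0
G(17) = mex{0,0} = 1
G(18) = mex{0,2} = 1
G_A(18) = 1.
Pile B, S = {5, 6, 7, 9}:
n :  0  1  2  3  4  5  6  7  8  9 10 11 12 13 14 15 16 17 18 19 20
G :  0  0  0  0  0  1  1  1  1  1  2  2  2  2  0  0  0  0  0  1  1
G_B(20) = 1.
Combined Grundy value = 1 ⊕ 1 = 0.
A winning move leaves total XOR = 0, i.e. changes one component's Grundy value g to g ⊕ X where X is the current total.
Pile A: target g' = 1⊕0 = 1, but every legal move changes the Grundy value (mex property), so 0 moves.
Pile B: target g' = 1⊕0 = 1, but every legal move changes the Grundy value (mex property), so 0 moves.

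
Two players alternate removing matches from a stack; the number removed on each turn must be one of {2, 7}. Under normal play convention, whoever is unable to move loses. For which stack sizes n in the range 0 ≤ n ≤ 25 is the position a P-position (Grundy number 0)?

0, 1, 4, 5, 9, 10, 13, 14, 18, 19, 22, 23

G(0) = 0
G(1) = mex{} = 0
G(2) = mex{0} = 1
G(3) = mex{0} = 1
G(4) = mex{1} = 0
G(5) = mex{1} = 0
G(6) = mex{0} = 1
G(7) = mex{0,0} = 1
G(8) = mex{1,0} = 2
G(9) = mex{1,1} = 0
G(10) = mex{2,1} = 0
G(11) = mex{0,0} = 1
G(12) = mex{0,0} = 1
G(13) = mex{1,1} = 0
G(14) = mex{1,1} = 0
G(15) = mex{0,2} = 1
G(16) = mex{0,0} = 1
G(17) = mex{1,0} = 2
G(18) = mex{1,1} = 0
G(19) = mex{2,1} = 0
G(20) = mex{0,0} = 1
G(21) = mex{0,0} = 1
G(22) = mex{1,1} = 0
G(23) = mex{1,1} = 0
G(24) = mex{0,2} = 1
G(25) = mex{0,0} = 1
P-positions are exactly the n with G(n) = 0.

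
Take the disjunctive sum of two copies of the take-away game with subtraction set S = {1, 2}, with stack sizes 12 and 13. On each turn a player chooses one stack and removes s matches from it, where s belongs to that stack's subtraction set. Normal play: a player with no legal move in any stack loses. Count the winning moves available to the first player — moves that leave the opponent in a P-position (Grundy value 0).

2

All stacks use S = {1, 2}:
G(0) = 0
G(1) = mex{0} = 1
G(2) = mex{1,0} = 2
G(3) = mex{2,1} = 0
G(4) = mex{0,2} = 1
G(5) = mex{1,0} = 2
G(6) = mex{2,1} = 0
G(7) = mex{0,2} = 1
G(8) = mex{1,0} = 2
G(9) = mex{2,1} = 0
G(10) = mex{0,2} = 1
G(11) = mex{1,0} = 2
G(12) = mex{2,1} = 0
G(13) = mex{0,2} = 1
Stack A: G(12) = 0.
Stack B: G(13) = 1.
Combined Grundy value = 0 ⊕ 1 = 1.
A winning move leaves total XOR = 0, i.e. changes one component's Grundy value g to g ⊕ X where X is the current total.
Stack A: need g' = 0⊕1 = 1. Options: 12−1→G=2, 12−2→G=1. Hits: 1.
Stack B: need g' = 1⊕1 = 0. Options: 13−1→G=0, 13−2→G=2. Hits: 1.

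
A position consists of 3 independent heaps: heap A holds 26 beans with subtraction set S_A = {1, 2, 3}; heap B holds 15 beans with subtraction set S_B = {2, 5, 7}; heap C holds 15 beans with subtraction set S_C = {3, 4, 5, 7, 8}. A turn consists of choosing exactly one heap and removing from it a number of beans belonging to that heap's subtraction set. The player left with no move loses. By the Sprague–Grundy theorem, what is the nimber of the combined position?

Heap A, S = {1, 2, 3}:
n :  0  1  2  3  4  5  6  7  8  9 10 11 12 13 14 15 16 17 18 19 20 21 22 23 24 25 26
G :  0  1  2  3  0  1  2  3  0  1  2  3  0  1  2  3  0  1  2  3  0  1  2  3  0  1  2
G_A(26) = 2.
Heap B, S = {2, 5, 7}:
n :  0  1  2  3  4  5  6  7  8  9 10 11 12 13 14 15
G :  0  0  1  1  0  2  1  3  2  2  0  3  1  0  0  1
G_B(15) = 1.
Heap C, S = {3, 4, 5, 7, 8}:
n :  0  1  2  3  4  5  6  7  8  9 10 11 12 13 14 15
G :  0  0  0  1  1  1  2  2  2  3  3  0  0  0  1  1
G_C(15) = 1.
Combined Grundy value = 2 ⊕ 1 ⊕ 1 = 2.

2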